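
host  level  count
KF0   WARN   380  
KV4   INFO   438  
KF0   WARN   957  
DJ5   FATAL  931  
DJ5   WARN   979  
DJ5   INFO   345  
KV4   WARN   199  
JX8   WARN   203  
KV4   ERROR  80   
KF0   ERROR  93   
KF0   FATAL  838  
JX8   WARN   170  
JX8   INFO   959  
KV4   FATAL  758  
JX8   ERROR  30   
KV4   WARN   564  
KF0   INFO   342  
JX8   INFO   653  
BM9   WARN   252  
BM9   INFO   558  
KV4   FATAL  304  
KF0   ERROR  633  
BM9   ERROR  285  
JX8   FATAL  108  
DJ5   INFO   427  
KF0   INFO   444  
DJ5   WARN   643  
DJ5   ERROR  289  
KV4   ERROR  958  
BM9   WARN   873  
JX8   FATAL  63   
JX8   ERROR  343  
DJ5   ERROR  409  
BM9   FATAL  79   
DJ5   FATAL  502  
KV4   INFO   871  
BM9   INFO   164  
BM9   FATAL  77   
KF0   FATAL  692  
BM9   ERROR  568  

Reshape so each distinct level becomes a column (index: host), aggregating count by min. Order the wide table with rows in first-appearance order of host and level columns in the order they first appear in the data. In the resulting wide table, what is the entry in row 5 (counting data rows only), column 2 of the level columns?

With rows in first-appearance order of host, row 5 is host=BM9. level columns in first-appearance order: WARN, INFO, FATAL, ERROR; column 2 is INFO.
Long rows with host=BM9, level=INFO: min(558, 164) = 164.

164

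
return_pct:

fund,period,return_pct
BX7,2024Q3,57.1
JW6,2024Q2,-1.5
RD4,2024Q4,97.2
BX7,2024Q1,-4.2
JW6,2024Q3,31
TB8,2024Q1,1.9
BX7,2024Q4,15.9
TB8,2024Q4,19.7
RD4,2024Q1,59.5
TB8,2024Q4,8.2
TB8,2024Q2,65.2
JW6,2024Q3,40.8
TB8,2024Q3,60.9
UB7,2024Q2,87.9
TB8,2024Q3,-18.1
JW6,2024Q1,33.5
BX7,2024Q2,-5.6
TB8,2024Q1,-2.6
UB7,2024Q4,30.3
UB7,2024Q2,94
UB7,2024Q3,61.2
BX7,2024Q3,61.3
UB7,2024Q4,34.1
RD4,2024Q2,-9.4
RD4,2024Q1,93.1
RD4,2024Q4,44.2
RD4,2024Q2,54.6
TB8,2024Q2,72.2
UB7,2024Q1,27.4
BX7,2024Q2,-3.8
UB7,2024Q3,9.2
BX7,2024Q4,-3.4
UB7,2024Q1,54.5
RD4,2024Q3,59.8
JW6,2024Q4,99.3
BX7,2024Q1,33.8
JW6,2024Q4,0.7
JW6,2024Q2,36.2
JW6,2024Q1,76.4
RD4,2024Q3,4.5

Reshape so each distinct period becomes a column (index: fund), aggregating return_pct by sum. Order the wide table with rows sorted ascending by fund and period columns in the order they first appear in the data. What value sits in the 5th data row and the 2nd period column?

With rows sorted ascending by fund, row 5 is fund=UB7. period columns in first-appearance order: 2024Q3, 2024Q2, 2024Q4, 2024Q1; column 2 is 2024Q2.
Long rows with fund=UB7, period=2024Q2: 87.9 + 94 = 181.9.

181.9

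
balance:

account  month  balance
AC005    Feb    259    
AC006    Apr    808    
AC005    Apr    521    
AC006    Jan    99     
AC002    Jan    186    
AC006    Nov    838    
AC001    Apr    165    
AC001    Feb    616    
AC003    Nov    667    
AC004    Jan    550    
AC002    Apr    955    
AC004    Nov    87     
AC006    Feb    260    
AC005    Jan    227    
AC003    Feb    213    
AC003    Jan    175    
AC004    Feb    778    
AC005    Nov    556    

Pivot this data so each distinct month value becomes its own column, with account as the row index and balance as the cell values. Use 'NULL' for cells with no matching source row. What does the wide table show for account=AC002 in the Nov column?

No long-format row has account=AC002 and month=Nov, so the cell is NULL.

NULL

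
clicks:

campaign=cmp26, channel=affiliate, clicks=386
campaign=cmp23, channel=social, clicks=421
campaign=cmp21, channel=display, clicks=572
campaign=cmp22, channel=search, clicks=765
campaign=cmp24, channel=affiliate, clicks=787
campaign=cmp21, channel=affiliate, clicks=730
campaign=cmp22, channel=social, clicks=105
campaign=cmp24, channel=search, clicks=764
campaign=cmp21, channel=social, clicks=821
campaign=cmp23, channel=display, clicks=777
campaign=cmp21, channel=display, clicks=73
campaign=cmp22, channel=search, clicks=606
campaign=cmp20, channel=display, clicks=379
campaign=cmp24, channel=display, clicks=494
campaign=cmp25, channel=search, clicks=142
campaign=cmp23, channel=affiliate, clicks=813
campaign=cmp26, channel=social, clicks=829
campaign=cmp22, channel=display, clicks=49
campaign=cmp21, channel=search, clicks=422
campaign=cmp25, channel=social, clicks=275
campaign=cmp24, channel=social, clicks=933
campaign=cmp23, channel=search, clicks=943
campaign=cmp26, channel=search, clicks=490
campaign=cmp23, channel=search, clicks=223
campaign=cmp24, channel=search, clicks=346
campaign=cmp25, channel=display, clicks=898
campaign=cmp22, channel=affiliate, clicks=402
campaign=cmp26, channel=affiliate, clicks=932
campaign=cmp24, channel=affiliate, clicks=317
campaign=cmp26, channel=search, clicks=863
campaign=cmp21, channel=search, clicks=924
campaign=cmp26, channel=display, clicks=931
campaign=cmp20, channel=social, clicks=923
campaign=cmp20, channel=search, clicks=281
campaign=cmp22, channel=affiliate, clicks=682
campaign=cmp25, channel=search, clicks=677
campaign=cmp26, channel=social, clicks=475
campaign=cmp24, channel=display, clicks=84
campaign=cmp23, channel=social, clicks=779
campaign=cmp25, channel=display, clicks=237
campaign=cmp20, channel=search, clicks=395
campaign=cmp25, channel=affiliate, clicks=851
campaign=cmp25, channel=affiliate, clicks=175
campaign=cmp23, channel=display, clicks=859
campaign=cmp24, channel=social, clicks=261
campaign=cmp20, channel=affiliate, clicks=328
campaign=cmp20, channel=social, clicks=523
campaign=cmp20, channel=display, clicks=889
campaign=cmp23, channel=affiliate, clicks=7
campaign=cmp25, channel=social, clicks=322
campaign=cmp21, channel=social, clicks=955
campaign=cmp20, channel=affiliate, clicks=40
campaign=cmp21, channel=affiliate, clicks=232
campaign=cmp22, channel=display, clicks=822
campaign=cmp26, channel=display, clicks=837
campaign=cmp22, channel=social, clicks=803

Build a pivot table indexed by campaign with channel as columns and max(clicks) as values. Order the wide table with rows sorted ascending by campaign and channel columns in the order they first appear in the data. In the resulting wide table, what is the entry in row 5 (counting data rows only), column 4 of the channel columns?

With rows sorted ascending by campaign, row 5 is campaign=cmp24. channel columns in first-appearance order: affiliate, social, display, search; column 4 is search.
Long rows with campaign=cmp24, channel=search: max(764, 346) = 764.

764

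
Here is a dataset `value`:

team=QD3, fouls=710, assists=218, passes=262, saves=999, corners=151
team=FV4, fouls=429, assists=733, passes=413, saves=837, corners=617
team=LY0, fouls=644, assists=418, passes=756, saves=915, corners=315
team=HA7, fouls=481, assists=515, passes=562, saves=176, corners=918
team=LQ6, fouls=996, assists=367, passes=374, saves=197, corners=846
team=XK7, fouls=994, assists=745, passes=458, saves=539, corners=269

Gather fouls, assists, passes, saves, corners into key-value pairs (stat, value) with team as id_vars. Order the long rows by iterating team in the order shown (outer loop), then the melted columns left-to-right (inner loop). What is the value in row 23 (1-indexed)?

374

30 rows total (6 × 5). Row 23: index ⌊(23-1)/5⌋ = 4 into team → LQ6; (23-1) mod 5 = 2 into the melted columns → passes.
So row 23 is (LQ6, passes, 374); value = 374.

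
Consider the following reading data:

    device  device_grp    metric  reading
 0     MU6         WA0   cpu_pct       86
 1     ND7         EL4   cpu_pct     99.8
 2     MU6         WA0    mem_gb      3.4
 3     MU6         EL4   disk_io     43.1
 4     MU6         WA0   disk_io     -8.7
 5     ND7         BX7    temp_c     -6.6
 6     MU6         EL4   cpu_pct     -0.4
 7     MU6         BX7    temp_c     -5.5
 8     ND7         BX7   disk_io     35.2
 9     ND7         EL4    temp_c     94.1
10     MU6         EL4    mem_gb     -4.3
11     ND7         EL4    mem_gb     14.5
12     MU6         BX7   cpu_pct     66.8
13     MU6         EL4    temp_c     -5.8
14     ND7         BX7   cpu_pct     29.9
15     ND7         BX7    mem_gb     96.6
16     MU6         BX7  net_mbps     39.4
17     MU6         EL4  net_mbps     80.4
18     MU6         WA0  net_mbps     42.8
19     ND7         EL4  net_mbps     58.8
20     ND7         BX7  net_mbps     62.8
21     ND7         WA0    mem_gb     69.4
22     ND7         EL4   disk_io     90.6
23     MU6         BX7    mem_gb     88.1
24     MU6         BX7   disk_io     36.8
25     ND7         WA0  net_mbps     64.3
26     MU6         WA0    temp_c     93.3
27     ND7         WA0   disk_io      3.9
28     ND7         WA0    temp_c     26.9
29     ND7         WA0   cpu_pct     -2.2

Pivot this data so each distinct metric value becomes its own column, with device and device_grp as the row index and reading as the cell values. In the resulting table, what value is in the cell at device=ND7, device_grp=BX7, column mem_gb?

Wide layout: rows indexed by device and device_grp, columns are the 5 distinct metric values (cpu_pct, mem_gb, disk_io, temp_c, net_mbps).
Cell (device=ND7, device_grp=BX7, metric=mem_gb) draws from the long row where device=ND7, device_grp=BX7 and metric=mem_gb, which has reading=96.6.

96.6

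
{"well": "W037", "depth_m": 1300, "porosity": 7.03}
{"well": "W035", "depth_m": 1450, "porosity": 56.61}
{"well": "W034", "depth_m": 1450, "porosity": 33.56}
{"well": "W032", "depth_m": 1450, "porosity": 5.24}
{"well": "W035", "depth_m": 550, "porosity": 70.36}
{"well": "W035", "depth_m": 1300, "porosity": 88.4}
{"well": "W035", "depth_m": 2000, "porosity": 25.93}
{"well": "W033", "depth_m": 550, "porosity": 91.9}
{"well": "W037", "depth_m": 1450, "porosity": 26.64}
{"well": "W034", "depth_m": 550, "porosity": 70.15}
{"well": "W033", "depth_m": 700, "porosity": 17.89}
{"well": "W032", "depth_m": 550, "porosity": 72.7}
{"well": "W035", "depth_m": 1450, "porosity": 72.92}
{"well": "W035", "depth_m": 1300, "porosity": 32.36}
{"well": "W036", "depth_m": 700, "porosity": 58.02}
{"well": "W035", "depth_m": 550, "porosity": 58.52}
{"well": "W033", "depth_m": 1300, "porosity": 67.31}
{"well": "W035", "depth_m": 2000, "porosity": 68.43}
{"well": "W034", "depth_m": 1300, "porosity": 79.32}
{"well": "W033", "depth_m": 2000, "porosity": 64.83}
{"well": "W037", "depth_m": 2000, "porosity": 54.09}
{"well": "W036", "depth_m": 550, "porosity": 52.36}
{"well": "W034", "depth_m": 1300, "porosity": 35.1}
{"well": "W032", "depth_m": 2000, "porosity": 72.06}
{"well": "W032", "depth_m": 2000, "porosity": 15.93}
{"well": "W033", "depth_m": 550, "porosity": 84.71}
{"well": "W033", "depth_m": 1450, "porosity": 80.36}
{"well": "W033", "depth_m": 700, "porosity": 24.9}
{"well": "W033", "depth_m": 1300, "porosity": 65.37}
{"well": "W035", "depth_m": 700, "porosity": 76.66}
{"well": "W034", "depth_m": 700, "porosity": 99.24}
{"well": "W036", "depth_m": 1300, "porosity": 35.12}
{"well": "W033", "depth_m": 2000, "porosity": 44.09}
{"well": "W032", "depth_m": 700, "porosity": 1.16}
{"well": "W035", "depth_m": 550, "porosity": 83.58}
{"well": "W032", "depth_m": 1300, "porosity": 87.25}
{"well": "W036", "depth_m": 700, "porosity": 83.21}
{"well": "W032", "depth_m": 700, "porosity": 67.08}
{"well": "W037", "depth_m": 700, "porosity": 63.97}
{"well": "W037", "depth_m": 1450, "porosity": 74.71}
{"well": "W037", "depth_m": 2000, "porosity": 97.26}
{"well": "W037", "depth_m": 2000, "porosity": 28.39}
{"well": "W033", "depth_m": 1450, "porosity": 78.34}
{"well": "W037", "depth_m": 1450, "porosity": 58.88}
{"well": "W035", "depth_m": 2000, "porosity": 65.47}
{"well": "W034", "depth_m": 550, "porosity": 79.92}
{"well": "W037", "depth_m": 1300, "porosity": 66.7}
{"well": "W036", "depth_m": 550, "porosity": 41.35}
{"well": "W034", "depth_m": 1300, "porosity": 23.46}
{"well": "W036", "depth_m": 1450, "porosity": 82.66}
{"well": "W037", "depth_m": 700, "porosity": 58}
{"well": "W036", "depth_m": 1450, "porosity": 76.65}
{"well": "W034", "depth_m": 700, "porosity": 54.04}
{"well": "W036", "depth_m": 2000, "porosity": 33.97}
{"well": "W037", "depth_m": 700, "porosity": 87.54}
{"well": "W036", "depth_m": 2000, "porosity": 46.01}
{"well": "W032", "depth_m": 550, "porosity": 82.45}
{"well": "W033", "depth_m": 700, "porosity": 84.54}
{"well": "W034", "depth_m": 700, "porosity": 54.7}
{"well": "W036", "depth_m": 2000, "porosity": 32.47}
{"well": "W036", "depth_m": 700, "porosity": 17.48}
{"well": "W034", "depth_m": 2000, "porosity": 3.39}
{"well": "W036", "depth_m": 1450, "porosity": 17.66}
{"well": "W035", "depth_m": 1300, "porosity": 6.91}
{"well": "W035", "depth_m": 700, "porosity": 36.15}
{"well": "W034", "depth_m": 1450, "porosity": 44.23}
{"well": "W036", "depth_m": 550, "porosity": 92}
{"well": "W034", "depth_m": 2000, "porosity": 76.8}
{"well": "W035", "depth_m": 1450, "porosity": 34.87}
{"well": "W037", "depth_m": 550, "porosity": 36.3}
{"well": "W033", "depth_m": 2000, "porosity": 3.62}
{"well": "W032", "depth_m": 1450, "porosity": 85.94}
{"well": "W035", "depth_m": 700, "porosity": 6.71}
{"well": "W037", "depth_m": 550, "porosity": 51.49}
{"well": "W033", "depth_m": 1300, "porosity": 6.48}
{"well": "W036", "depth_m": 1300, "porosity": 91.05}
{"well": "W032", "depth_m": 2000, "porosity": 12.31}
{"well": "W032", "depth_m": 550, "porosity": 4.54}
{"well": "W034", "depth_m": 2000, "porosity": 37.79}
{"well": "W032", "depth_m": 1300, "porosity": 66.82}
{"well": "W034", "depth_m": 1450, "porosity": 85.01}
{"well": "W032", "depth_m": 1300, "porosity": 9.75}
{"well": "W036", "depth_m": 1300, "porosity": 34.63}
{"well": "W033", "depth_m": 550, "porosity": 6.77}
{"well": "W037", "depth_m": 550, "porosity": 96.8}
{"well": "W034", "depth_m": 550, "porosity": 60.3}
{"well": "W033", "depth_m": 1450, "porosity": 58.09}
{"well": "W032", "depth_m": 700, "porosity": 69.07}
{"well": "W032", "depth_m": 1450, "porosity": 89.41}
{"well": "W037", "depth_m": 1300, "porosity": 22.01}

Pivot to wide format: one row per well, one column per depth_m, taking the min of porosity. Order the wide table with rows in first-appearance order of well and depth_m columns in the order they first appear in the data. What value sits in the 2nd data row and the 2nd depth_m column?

34.87

With rows in first-appearance order of well, row 2 is well=W035. depth_m columns in first-appearance order: 1300, 1450, 550, 2000, 700; column 2 is 1450.
Long rows with well=W035, depth_m=1450: min(56.61, 72.92, 34.87) = 34.87.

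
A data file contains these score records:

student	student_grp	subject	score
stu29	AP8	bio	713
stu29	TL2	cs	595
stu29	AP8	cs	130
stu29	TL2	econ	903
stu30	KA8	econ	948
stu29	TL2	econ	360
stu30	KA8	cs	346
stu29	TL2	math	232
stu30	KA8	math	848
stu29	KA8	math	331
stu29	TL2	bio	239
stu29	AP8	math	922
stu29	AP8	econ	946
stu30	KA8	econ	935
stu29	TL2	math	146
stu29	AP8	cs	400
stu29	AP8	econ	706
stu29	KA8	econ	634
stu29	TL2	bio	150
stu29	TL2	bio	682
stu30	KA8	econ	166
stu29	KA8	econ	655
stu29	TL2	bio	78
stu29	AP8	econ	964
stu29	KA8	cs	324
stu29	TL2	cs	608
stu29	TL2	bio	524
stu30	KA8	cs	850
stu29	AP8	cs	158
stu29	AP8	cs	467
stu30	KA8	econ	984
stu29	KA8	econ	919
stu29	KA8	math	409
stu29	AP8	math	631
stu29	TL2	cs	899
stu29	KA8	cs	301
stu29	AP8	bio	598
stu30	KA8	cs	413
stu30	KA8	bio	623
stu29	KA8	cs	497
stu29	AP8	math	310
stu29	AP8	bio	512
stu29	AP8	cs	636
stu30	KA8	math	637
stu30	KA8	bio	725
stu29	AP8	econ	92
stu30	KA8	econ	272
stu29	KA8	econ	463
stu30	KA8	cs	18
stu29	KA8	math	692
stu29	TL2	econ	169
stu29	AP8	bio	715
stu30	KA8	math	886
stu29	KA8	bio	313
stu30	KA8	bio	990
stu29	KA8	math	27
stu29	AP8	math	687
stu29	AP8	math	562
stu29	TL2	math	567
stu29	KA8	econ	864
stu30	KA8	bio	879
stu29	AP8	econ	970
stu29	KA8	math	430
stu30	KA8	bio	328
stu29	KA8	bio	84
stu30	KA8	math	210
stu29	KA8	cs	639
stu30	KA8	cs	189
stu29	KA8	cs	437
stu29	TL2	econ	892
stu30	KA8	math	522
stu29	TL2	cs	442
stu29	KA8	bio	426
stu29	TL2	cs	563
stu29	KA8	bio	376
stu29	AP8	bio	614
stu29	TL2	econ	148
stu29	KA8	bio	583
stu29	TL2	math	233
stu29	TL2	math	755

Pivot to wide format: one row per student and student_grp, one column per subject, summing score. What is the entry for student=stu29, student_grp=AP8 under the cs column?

Rows with student=stu29, student_grp=AP8 and subject=cs: score values are 130, 400, 158, 467, 636.
130 + 400 + 158 + 467 + 636 = 1791.

1791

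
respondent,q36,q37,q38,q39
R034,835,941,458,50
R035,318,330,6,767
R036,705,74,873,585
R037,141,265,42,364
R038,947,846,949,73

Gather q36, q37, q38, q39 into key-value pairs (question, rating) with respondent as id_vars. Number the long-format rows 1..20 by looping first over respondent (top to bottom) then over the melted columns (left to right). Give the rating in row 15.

42

20 rows total (5 × 4). Row 15: index ⌊(15-1)/4⌋ = 3 into respondent → R037; (15-1) mod 4 = 2 into the melted columns → q38.
So row 15 is (R037, q38, 42); rating = 42.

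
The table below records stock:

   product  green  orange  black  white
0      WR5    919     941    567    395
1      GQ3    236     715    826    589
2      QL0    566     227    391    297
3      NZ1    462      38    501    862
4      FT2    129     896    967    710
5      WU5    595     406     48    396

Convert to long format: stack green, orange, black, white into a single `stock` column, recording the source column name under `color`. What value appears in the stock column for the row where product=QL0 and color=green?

566

Unpivoting turns each (product, wide-column) pair into one long row.
The wide cell at row QL0, column green holds 566, so the long row (QL0, green) has stock=566.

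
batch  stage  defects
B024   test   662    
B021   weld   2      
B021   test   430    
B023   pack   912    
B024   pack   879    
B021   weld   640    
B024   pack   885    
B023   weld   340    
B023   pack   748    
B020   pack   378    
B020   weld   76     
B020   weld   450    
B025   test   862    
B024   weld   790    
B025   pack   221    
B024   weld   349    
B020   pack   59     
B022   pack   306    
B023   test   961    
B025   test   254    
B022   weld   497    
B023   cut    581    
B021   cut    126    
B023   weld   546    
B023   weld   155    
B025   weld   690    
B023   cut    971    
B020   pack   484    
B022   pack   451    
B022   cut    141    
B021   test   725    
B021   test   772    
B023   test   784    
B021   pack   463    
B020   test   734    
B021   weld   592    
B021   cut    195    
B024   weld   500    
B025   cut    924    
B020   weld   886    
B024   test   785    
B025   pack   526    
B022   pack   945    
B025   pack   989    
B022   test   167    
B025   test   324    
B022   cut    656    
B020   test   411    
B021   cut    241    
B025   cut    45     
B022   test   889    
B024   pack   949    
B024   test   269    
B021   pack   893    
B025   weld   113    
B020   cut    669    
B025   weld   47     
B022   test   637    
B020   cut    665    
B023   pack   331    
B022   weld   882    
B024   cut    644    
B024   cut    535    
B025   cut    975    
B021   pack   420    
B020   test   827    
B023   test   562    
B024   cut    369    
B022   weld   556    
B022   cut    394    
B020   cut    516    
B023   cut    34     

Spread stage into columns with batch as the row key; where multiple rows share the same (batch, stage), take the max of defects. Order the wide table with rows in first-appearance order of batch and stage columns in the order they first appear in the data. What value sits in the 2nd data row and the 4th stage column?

241

With rows in first-appearance order of batch, row 2 is batch=B021. stage columns in first-appearance order: test, weld, pack, cut; column 4 is cut.
Long rows with batch=B021, stage=cut: max(126, 195, 241) = 241.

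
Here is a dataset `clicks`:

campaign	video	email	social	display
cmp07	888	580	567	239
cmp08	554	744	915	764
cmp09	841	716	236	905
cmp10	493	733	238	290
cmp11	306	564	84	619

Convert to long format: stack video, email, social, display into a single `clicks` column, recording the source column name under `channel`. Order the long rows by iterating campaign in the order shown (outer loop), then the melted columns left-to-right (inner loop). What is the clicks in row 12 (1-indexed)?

20 rows total (5 × 4). Row 12: index ⌊(12-1)/4⌋ = 2 into campaign → cmp09; (12-1) mod 4 = 3 into the melted columns → display.
So row 12 is (cmp09, display, 905); clicks = 905.

905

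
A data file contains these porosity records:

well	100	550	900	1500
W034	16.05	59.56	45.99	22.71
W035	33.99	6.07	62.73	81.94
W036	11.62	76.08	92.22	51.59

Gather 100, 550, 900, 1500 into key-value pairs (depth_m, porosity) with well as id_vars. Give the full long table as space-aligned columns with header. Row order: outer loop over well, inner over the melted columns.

Each (well, column) pair becomes one row: 3 × 4 = 12 rows.
For example, (W034, 100) → porosity=16.05.

well  depth_m  porosity
W034  100      16.05   
W034  550      59.56   
W034  900      45.99   
W034  1500     22.71   
W035  100      33.99   
W035  550      6.07    
W035  900      62.73   
W035  1500     81.94   
W036  100      11.62   
W036  550      76.08   
W036  900      92.22   
W036  1500     51.59   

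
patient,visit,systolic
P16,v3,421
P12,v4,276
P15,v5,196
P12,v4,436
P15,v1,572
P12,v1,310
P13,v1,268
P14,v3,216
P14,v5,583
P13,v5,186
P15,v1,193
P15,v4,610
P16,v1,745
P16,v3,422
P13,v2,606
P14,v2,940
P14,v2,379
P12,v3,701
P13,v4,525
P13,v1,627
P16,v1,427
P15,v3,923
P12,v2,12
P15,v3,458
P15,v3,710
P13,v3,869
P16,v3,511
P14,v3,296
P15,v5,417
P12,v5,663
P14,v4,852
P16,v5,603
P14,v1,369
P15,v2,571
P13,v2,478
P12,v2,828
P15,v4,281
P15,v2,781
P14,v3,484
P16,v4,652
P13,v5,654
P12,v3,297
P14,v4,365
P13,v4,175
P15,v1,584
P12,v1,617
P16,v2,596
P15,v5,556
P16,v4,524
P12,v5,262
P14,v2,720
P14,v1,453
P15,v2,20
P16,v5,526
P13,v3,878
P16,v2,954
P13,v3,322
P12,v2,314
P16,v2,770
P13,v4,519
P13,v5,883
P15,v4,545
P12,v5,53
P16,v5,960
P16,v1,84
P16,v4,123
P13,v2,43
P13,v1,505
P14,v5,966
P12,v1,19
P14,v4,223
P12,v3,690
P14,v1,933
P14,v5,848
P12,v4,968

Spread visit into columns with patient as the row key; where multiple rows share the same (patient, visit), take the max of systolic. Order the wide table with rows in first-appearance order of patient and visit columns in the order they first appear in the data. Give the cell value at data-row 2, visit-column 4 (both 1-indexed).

617

With rows in first-appearance order of patient, row 2 is patient=P12. visit columns in first-appearance order: v3, v4, v5, v1, v2; column 4 is v1.
Long rows with patient=P12, visit=v1: max(310, 617, 19) = 617.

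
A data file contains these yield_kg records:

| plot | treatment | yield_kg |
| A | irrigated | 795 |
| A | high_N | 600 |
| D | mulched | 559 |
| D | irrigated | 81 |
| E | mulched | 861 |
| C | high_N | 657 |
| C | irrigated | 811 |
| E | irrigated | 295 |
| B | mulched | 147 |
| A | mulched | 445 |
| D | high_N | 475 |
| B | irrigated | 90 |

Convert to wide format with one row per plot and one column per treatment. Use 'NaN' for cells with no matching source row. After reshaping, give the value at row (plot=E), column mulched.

861

The long row with plot=E, treatment=mulched has yield_kg=861.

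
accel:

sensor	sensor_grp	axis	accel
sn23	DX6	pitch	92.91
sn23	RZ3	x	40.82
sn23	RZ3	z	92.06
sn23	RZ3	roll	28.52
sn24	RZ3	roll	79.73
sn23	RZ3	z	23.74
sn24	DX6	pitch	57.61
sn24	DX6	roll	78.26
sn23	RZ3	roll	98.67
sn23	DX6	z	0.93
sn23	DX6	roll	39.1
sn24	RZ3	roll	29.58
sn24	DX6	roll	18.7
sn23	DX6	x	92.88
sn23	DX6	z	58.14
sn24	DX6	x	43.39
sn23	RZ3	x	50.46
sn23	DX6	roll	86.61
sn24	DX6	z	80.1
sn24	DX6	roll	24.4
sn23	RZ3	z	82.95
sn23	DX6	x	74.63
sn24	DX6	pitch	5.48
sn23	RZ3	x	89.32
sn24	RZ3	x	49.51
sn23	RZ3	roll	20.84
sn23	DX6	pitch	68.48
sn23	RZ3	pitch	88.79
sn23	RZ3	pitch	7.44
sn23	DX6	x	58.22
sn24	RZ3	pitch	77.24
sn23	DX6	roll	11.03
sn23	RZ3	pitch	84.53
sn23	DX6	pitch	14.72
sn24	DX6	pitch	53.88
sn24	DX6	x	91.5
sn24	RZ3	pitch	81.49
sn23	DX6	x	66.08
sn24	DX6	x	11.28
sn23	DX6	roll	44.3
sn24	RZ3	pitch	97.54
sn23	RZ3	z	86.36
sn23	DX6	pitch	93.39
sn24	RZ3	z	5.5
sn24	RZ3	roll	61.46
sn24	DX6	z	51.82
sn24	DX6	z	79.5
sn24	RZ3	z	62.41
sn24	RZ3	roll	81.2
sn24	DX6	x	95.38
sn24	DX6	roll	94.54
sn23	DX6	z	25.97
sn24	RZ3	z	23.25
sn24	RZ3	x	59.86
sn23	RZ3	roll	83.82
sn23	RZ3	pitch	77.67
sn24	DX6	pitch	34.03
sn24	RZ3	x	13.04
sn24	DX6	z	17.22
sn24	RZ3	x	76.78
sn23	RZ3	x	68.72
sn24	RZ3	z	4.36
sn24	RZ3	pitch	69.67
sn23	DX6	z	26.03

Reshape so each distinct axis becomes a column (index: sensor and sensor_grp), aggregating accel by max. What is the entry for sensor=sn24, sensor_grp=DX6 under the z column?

80.1

Rows with sensor=sn24, sensor_grp=DX6 and axis=z: accel values are 80.1, 51.82, 79.5, 17.22.
max(80.1, 51.82, 79.5, 17.22) = 80.1.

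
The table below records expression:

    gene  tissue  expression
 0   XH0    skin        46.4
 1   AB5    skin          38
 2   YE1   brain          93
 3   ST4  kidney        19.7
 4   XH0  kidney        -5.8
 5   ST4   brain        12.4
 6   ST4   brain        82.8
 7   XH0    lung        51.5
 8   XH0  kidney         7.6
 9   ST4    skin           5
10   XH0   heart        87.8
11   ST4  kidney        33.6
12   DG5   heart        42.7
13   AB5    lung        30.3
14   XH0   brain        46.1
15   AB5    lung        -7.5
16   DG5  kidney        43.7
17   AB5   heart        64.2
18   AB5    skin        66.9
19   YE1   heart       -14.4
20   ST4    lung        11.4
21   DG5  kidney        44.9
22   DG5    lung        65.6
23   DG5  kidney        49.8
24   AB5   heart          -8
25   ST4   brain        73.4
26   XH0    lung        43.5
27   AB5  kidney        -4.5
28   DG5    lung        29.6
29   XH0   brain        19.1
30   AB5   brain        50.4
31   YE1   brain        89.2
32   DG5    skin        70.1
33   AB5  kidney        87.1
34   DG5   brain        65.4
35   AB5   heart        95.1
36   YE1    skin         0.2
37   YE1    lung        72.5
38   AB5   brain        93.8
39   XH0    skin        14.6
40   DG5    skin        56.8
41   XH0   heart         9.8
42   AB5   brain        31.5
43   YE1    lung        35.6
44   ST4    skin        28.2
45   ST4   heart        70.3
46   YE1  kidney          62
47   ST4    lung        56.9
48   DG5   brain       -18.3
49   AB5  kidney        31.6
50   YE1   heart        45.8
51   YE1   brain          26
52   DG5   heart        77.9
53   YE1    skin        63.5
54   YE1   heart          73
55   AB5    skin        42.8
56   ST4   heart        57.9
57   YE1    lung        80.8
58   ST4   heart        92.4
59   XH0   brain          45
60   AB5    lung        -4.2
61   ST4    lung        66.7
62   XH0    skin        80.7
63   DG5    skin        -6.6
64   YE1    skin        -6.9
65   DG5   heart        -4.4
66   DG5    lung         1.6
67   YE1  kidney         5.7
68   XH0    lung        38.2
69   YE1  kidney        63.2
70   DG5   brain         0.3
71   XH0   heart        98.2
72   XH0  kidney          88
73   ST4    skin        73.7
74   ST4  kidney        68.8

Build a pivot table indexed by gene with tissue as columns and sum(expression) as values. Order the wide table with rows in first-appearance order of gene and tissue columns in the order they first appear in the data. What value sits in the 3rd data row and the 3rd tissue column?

With rows in first-appearance order of gene, row 3 is gene=YE1. tissue columns in first-appearance order: skin, brain, kidney, lung, heart; column 3 is kidney.
Long rows with gene=YE1, tissue=kidney: 62 + 5.7 + 63.2 = 130.9.

130.9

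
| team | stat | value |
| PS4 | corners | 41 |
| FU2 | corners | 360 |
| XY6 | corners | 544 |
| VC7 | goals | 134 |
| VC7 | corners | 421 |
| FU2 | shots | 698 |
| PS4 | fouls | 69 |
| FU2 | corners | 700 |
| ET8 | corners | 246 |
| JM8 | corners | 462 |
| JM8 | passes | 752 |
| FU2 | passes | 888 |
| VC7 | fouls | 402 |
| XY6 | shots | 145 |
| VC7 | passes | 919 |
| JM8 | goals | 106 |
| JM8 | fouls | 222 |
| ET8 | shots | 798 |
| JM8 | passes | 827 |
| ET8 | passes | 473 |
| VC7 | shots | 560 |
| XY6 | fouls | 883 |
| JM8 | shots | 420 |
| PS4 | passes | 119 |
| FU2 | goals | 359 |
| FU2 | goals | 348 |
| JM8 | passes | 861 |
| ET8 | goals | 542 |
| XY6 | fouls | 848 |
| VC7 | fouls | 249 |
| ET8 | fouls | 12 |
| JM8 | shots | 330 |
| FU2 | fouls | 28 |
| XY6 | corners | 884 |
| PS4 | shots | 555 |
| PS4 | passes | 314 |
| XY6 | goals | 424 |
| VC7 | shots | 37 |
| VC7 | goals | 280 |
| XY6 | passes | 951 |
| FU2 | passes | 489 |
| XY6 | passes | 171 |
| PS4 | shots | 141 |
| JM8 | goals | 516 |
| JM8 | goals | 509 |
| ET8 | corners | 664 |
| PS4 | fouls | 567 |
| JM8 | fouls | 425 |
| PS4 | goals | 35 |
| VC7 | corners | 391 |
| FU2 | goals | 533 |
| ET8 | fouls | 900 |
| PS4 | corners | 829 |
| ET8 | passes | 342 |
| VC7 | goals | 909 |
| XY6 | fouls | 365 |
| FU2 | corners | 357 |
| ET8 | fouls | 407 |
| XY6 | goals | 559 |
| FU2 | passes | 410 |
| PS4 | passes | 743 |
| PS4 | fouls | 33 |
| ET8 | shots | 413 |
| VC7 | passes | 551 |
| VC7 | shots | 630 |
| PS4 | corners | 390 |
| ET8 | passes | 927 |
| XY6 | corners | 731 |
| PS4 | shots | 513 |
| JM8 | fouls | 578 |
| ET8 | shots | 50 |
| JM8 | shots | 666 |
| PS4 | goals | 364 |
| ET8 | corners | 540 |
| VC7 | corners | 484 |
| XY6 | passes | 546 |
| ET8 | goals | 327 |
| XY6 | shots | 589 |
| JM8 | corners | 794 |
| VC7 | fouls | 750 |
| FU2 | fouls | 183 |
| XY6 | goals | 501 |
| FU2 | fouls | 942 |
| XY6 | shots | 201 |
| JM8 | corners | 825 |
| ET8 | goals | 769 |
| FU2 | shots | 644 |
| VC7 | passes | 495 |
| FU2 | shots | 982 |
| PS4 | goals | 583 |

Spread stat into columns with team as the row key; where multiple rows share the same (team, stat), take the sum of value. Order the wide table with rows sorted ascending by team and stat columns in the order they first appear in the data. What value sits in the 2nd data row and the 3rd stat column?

2324

With rows sorted ascending by team, row 2 is team=FU2. stat columns in first-appearance order: corners, goals, shots, fouls, passes; column 3 is shots.
Long rows with team=FU2, stat=shots: 698 + 644 + 982 = 2324.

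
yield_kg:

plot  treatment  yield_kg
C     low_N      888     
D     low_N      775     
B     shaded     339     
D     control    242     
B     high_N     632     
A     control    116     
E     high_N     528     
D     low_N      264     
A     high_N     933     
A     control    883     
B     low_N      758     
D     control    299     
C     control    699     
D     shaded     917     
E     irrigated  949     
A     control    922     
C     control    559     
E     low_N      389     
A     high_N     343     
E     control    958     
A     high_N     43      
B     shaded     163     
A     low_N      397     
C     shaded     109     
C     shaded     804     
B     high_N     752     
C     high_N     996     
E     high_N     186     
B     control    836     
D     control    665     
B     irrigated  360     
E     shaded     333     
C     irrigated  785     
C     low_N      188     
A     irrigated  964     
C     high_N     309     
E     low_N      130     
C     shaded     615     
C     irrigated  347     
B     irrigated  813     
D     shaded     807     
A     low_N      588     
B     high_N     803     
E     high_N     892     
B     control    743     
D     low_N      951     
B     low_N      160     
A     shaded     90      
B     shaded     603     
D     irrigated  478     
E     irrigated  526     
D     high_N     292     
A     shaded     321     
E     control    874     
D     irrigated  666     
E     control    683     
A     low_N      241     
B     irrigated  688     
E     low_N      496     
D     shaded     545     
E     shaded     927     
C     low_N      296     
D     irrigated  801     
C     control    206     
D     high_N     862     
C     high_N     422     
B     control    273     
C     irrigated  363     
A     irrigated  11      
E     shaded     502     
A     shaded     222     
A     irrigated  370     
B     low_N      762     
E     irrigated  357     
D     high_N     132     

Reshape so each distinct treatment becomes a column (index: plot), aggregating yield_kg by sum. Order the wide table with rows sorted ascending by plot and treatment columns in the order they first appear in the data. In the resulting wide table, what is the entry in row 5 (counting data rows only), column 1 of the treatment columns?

With rows sorted ascending by plot, row 5 is plot=E. treatment columns in first-appearance order: low_N, shaded, control, high_N, irrigated; column 1 is low_N.
Long rows with plot=E, treatment=low_N: 389 + 130 + 496 = 1015.

1015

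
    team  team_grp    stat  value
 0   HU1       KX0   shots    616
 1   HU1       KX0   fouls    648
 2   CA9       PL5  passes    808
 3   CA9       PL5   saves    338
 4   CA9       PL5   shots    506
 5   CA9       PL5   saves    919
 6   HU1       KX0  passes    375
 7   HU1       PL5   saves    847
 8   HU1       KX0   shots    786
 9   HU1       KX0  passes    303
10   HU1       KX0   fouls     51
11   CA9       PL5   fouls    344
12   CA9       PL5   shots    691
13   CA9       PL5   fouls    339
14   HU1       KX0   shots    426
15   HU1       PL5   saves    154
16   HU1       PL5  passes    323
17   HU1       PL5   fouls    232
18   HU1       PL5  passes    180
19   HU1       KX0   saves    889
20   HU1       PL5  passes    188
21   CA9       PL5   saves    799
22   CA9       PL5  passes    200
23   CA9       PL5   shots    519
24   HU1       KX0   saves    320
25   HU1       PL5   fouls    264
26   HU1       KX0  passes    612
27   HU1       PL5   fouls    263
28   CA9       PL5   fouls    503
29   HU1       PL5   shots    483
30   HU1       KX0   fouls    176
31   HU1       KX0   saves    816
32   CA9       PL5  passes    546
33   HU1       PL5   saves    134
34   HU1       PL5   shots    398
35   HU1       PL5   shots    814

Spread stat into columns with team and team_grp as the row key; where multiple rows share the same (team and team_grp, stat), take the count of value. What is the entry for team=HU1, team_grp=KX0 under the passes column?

3

Rows with team=HU1, team_grp=KX0 and stat=passes: value values are 375, 303, 612.
3 rows match — count = 3.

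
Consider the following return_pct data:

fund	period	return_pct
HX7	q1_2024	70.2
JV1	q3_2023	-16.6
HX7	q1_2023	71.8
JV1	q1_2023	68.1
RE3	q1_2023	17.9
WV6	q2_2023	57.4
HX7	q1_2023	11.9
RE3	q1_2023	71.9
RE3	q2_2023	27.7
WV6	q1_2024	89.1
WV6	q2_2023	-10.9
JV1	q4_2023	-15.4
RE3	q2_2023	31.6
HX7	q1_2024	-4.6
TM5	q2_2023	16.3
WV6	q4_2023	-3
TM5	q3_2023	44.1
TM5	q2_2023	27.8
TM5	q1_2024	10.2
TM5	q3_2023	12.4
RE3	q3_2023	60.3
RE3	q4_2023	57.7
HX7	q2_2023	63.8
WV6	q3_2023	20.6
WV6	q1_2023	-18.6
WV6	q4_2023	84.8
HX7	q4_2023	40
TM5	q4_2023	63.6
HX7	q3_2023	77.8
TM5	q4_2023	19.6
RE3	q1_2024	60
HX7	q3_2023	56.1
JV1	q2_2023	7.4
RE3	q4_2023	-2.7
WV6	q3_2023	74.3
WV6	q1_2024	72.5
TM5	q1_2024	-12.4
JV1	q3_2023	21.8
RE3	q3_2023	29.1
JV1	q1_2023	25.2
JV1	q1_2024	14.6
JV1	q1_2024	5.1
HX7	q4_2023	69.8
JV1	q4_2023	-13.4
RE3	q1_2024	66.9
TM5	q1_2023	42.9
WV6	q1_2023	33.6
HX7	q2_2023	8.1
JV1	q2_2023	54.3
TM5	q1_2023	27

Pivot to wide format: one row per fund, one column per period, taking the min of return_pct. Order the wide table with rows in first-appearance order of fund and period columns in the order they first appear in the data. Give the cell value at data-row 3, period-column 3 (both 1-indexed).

With rows in first-appearance order of fund, row 3 is fund=RE3. period columns in first-appearance order: q1_2024, q3_2023, q1_2023, q2_2023, q4_2023; column 3 is q1_2023.
Long rows with fund=RE3, period=q1_2023: min(17.9, 71.9) = 17.9.

17.9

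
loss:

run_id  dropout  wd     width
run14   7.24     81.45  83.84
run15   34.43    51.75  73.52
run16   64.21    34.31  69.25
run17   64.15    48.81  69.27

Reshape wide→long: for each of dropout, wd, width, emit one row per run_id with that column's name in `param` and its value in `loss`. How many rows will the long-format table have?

12

4 run_id values × 3 melted columns = 12 rows.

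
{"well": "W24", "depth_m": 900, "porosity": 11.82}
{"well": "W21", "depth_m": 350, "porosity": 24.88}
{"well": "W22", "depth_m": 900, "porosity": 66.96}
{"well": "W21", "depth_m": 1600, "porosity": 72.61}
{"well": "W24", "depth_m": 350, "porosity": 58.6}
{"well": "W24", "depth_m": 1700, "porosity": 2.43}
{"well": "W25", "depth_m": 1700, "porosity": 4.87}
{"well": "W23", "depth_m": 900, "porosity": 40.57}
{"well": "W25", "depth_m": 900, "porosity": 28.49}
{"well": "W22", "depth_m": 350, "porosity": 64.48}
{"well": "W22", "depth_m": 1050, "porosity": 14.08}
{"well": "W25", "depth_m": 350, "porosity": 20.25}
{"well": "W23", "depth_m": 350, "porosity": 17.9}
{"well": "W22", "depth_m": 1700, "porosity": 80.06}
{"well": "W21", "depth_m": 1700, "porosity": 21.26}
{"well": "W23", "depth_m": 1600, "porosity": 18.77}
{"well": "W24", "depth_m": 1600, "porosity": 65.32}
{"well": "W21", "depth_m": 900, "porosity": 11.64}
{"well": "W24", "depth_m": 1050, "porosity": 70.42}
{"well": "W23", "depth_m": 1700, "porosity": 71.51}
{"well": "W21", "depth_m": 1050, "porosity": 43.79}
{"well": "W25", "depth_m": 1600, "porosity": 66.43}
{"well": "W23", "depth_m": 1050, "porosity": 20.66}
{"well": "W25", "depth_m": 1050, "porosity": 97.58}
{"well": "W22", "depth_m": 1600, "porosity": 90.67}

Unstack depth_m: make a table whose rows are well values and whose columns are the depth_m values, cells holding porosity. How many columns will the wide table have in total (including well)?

6

1 column for well plus 5 distinct depth_m values → 6 columns.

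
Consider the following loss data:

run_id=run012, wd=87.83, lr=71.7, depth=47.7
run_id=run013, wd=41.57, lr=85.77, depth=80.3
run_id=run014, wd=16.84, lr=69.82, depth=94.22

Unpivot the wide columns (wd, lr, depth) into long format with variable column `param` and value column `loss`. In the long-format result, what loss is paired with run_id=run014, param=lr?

Unpivoting turns each (run_id, wide-column) pair into one long row.
The wide cell at row run014, column lr holds 69.82, so the long row (run014, lr) has loss=69.82.

69.82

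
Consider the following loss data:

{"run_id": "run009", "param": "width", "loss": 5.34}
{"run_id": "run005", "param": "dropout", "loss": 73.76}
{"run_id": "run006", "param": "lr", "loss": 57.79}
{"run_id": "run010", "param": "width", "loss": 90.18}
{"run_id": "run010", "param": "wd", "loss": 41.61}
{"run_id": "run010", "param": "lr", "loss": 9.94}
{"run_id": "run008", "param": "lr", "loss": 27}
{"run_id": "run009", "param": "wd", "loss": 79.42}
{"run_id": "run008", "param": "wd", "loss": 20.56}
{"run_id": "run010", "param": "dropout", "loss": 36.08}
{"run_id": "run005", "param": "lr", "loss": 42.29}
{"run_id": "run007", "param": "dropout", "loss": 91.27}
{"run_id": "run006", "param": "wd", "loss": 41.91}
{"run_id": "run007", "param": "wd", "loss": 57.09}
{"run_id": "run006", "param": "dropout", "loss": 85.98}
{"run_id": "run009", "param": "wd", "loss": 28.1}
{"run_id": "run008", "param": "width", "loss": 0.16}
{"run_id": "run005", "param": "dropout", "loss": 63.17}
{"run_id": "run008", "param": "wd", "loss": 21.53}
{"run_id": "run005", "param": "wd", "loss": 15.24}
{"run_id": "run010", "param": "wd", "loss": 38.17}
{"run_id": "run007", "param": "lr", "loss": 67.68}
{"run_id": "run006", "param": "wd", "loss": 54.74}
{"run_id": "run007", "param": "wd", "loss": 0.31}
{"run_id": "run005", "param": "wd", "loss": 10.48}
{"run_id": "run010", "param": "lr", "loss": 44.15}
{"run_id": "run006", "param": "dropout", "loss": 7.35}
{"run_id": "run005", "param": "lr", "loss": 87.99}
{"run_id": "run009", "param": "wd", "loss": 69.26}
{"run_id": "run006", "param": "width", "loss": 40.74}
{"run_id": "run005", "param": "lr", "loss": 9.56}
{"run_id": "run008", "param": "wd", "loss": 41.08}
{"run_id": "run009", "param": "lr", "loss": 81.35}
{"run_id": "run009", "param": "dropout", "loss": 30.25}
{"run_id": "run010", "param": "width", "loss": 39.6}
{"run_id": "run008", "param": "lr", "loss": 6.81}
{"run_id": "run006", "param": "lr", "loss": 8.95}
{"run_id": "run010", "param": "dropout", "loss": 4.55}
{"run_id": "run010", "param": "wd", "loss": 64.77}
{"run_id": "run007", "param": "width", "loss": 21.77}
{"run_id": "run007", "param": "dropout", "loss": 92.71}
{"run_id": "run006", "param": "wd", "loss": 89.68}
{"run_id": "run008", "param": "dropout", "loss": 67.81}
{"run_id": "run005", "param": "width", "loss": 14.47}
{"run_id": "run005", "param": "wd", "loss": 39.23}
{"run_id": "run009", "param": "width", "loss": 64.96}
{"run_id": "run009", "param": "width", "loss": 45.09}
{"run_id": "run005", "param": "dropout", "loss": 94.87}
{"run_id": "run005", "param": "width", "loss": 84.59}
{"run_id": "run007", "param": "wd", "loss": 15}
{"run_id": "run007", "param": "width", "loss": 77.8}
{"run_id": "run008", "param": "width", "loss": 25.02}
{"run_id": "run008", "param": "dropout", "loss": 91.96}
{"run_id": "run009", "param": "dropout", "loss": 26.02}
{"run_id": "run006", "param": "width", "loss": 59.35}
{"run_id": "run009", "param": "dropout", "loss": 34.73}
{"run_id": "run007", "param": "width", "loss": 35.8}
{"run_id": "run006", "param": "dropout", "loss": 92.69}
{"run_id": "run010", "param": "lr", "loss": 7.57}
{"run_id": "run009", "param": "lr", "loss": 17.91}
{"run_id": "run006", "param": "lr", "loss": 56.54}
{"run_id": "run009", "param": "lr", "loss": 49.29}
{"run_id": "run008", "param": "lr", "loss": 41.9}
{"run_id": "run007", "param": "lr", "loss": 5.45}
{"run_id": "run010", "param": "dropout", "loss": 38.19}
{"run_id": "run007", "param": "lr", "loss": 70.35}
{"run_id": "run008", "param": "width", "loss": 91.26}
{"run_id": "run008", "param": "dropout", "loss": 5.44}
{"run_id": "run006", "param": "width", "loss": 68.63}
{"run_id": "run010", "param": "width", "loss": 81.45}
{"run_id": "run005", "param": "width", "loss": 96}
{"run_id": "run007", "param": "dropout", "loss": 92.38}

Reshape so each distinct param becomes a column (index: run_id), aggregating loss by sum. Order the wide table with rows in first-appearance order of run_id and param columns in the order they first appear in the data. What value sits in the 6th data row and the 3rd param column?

143.48

With rows in first-appearance order of run_id, row 6 is run_id=run007. param columns in first-appearance order: width, dropout, lr, wd; column 3 is lr.
Long rows with run_id=run007, param=lr: 67.68 + 5.45 + 70.35 = 143.48.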